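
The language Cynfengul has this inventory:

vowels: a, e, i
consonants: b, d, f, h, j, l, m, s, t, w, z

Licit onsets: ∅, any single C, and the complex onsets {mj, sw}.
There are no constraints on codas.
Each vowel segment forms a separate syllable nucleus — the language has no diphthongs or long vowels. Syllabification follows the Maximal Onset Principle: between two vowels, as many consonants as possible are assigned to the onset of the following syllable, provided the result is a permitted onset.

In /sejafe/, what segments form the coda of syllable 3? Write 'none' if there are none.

none

Vowels present: e, a, e; each is a nucleus, giving 3 syllables.
Between /e/ (V1) and /a/ (V2): just /j/ — single C goes to the following onset.
Between /a/ (V2) and /e/ (V3): /f/ is a single consonant, so it becomes the next onset.
So the parse is se.ja.fe.
Syllable 3 is /fe/: onset /f/, nucleus /e/, coda ∅.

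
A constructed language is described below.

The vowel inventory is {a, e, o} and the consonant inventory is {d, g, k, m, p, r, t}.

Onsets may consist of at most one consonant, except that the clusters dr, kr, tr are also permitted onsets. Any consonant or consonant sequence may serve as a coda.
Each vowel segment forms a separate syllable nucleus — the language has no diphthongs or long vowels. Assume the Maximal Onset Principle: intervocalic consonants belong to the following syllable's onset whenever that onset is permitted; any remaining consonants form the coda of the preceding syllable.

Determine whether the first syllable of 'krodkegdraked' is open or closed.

Nuclei (vowels): o, e, a, e → 4 syllables.
Between /o/ (V1) and /e/ (V2): /dk/ splits as /d/ + /k/ (/k/ is the longest suffix that is a licit onset).
Between /e/ (V2) and /a/ (V3): cluster /gdr/ — the longest permitted-onset suffix is /dr/; onset = /dr/, preceding coda = /g/.
Between /a/ (V3) and /e/ (V4): /k/ is a single consonant, so it becomes the next onset.
Result: krod.keg.dra.ked.
Syllable 1 is /krod/ with coda /d/, so it is closed.

closed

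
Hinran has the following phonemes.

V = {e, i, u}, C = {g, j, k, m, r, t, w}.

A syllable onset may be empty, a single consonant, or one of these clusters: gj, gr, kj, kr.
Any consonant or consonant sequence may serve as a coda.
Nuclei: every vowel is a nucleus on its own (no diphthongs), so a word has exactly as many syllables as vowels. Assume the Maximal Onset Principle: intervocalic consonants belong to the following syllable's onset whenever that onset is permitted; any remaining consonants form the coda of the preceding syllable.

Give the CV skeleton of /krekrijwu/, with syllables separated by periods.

The vowels are e, i, u — 3 nuclei, so 3 syllables.
V1 /e/ – V2 /i/: /kr/ is a licit onset in full, so it all attaches to the next syllable.
V2 /i/ – V3 /u/: /jw/; trying suffixes from longest down, /w/ is the first permitted one, so coda /j/ | onset /w/.
So the parse is kre.krij.wu.
Mapping each syllable to C/V: /kre/ → CCV, /krij/ → CCVC, /wu/ → CV.

CCV.CCVC.CV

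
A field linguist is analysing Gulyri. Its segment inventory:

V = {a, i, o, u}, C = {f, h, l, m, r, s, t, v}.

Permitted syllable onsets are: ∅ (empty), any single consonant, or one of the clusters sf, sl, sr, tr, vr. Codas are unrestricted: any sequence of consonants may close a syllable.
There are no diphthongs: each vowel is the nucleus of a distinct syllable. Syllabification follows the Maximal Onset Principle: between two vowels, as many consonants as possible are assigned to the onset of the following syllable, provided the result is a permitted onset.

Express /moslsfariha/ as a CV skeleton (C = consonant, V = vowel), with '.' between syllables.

CVCC.CCV.CV.CV

Nuclei (vowels): o, a, i, a → 4 syllables.
V1 /o/ – V2 /a/: /slsf/ splits as /sl/ + /sf/ (/sf/ is the longest suffix that is a licit onset).
V2 /a/ – V3 /i/: /r/ → onset of the next syllable (single consonants are always licit onsets).
V3 /i/ – V4 /a/: just /h/ — single C goes to the following onset.
So the parse is mosl.sfa.ri.ha.
Mapping each syllable to C/V: /mosl/ → CVCC, /sfa/ → CCV, /ri/ → CV, /ha/ → CV.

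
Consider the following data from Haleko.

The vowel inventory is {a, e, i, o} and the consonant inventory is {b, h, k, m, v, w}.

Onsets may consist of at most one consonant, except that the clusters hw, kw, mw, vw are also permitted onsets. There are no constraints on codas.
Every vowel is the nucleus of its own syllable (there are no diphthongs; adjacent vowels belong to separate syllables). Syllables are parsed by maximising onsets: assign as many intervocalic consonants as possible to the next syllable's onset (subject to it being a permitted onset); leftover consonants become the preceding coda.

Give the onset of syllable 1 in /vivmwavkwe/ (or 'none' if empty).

v

Nuclei (vowels): i, a, e → 3 syllables.
Between /i/ (V1) and /a/ (V2): cluster /vmw/ — the longest permitted-onset suffix is /mw/; onset = /mw/, preceding coda = /v/.
Between /a/ (V2) and /e/ (V3): /vkw/; trying suffixes from longest down, /kw/ is the first permitted one, so coda /v/ | onset /kw/.
So the parse is viv.mwav.kwe.
Syllable 1 is /viv/: onset /v/, nucleus /i/, coda /v/.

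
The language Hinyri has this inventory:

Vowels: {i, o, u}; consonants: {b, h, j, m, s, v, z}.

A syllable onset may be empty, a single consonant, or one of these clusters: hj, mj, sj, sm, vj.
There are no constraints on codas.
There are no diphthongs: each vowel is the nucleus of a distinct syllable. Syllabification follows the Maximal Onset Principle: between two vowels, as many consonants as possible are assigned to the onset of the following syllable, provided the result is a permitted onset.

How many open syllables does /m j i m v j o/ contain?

Vowels present: i, o; each is a nucleus, giving 2 syllables.
/i…o/ gap (V1→V2): /mvj/ splits as /m/ + /vj/ (/vj/ is the longest suffix that is a licit onset).
Result: mjim.vjo.
Classifying each syllable: /mjim/ (closed), /vjo/ (open).
Open syllables: 1.

1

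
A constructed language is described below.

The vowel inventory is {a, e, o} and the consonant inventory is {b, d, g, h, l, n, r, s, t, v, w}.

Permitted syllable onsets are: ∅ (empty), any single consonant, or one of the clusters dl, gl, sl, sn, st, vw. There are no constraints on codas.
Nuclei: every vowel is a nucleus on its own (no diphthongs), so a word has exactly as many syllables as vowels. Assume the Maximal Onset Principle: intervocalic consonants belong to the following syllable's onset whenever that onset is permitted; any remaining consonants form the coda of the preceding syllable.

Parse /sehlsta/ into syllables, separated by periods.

Vowels present: e, a; each is a nucleus, giving 2 syllables.
V1 /e/ – V2 /a/: /hlst/; trying suffixes from longest down, /st/ is the first permitted one, so coda /hl/ | onset /st/.

sehl.sta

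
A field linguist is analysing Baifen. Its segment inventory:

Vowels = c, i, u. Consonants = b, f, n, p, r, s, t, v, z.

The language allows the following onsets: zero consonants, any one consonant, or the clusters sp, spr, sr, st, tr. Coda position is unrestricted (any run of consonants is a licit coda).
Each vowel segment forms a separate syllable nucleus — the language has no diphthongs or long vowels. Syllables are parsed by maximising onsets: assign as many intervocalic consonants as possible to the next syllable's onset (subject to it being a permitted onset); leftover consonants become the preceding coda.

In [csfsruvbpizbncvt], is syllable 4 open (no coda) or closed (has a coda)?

The vowels are c, u, i, c — 4 nuclei, so 4 syllables.
V1 /c/ – V2 /u/: /sfsr/ splits as /sf/ + /sr/ (/sr/ is the longest suffix that is a licit onset).
V2 /u/ – V3 /i/: /vbp/ — longest licit onset from the right is /p/, leaving /vb/ as coda.
V3 /i/ – V4 /c/: /zbn/ splits as /zb/ + /n/ (/n/ is the longest suffix that is a licit onset).
Putting it together: csf.sruvb.pizb.ncvt.
Syllable 4 is /ncvt/ with coda /vt/, so it is closed.

closed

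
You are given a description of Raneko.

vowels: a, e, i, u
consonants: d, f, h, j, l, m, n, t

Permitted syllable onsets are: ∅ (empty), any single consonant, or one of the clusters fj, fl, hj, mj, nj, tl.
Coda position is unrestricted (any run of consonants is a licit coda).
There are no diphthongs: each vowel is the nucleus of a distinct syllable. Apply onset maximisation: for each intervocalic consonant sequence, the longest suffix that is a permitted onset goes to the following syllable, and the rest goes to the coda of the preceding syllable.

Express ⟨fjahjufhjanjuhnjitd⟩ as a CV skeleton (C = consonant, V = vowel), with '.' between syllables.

CCV.CCVC.CCV.CCVC.CCVCC

Nuclei (vowels): a, u, a, u, i → 5 syllables.
σ1/σ2 boundary: /hj/ is a licit onset in full, so it all attaches to the next syllable.
σ2/σ3 boundary: /fhj/ splits as /f/ + /hj/ (/hj/ is the longest suffix that is a licit onset).
σ3/σ4 boundary: cluster /nj/ — /nj/ is itself a permitted onset, so the whole cluster goes right; preceding coda = ∅.
σ4/σ5 boundary: /hnj/ — longest licit onset from the right is /nj/, leaving /h/ as coda.
So the parse is fja.hjuf.hja.njuh.njitd.
Mapping each syllable to C/V: /fja/ → CCV, /hjuf/ → CCVC, /hja/ → CCV, /njuh/ → CCVC, /njitd/ → CCVCC.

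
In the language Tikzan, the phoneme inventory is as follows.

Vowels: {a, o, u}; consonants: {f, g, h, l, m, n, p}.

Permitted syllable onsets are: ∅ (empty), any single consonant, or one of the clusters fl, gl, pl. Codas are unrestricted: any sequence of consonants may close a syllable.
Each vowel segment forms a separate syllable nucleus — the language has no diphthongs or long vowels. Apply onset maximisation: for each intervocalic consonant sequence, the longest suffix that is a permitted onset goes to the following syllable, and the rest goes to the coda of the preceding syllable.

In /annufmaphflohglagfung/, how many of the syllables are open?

0

Nuclei (vowels): a, u, a, o, a, u → 6 syllables.
/a…u/ gap (V1→V2): /nn/ — longest licit onset from the right is /n/, leaving /n/ as coda.
/u…a/ gap (V2→V3): /fm/; trying suffixes from longest down, /m/ is the first permitted one, so coda /f/ | onset /m/.
/a…o/ gap (V3→V4): /phfl/ splits as /ph/ + /fl/ (/fl/ is the longest suffix that is a licit onset).
/o…a/ gap (V4→V5): cluster /hgl/ — the longest permitted-onset suffix is /gl/; onset = /gl/, preceding coda = /h/.
/a…u/ gap (V5→V6): cluster /gf/ — the longest permitted-onset suffix is /f/; onset = /f/, preceding coda = /g/.
Syllabification: an.nuf.maph.floh.glag.fung.
Classifying each syllable: /an/ (closed), /nuf/ (closed), /maph/ (closed), /floh/ (closed), /glag/ (closed), /fung/ (closed).
Open syllables: 0.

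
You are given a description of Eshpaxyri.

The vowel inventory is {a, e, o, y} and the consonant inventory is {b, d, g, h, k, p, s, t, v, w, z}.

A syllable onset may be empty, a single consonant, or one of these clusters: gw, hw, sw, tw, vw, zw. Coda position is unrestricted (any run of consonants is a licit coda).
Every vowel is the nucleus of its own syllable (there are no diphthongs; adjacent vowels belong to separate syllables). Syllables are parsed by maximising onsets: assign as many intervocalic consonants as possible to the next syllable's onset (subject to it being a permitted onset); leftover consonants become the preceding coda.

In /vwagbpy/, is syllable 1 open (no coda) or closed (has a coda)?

The vowels are a, y — 2 nuclei, so 2 syllables.
σ1/σ2 boundary: /gbp/ splits as /gb/ + /p/ (/p/ is the longest suffix that is a licit onset).
Result: vwagb.py.
Syllable 1 is /vwagb/ with coda /gb/, so it is closed.

closed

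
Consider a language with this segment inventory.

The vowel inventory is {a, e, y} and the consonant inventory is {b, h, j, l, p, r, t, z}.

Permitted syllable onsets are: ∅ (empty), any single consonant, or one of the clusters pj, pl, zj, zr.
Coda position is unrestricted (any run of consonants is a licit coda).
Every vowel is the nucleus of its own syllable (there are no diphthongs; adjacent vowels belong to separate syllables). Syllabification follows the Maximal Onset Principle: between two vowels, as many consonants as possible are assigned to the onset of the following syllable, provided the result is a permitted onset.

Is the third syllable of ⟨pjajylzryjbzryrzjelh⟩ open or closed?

closed

Nuclei (vowels): a, y, y, y, e → 5 syllables.
/a…y/ gap (V1→V2): just /j/ — single C goes to the following onset.
/y…y/ gap (V2→V3): /lzr/; trying suffixes from longest down, /zr/ is the first permitted one, so coda /l/ | onset /zr/.
/y…y/ gap (V3→V4): /jbzr/ — longest licit onset from the right is /zr/, leaving /jb/ as coda.
/y…e/ gap (V4→V5): cluster /rzj/ — the longest permitted-onset suffix is /zj/; onset = /zj/, preceding coda = /r/.
Syllabification: pja.jyl.zryjb.zryr.zjelh.
Syllable 3 is /zryjb/ with coda /jb/, so it is closed.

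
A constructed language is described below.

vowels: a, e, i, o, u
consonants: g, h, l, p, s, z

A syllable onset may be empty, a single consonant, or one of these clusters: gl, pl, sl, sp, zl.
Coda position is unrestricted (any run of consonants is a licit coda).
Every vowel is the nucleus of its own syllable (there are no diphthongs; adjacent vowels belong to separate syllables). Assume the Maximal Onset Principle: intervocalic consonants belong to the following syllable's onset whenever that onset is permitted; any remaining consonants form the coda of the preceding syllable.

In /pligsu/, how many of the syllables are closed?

1

Vowels present: i, u; each is a nucleus, giving 2 syllables.
V1 /i/ – V2 /u/: /gs/ — longest licit onset from the right is /s/, leaving /g/ as coda.
Result: plig.su.
Classifying each syllable: /plig/ (closed), /su/ (open).
Closed syllables: 1.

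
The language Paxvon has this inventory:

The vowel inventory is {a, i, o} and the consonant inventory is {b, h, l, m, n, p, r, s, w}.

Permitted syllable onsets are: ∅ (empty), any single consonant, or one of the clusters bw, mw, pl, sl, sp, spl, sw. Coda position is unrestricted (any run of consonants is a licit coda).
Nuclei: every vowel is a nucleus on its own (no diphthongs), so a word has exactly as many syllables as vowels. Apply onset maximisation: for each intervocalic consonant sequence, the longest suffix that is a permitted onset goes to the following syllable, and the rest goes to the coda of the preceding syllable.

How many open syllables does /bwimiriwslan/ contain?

Vowels present: i, i, i, a; each is a nucleus, giving 4 syllables.
σ1/σ2 boundary: /m/ is a single consonant, so it becomes the next onset.
σ2/σ3 boundary: /r/ is a single consonant, so it becomes the next onset.
σ3/σ4 boundary: /wsl/; trying suffixes from longest down, /sl/ is the first permitted one, so coda /w/ | onset /sl/.
Result: bwi.mi.riw.slan.
Classifying each syllable: /bwi/ (open), /mi/ (open), /riw/ (closed), /slan/ (closed).
Open syllables: 2.

2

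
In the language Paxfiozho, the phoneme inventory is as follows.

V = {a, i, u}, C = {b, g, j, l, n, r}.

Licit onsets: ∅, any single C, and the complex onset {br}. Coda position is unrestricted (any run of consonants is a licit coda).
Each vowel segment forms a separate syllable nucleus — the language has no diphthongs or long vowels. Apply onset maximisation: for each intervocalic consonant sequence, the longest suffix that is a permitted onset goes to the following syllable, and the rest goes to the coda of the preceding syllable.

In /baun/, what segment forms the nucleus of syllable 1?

Vowels present: a, u; each is a nucleus, giving 2 syllables.
The first nucleus (vowel 1 from the left) is /a/.

a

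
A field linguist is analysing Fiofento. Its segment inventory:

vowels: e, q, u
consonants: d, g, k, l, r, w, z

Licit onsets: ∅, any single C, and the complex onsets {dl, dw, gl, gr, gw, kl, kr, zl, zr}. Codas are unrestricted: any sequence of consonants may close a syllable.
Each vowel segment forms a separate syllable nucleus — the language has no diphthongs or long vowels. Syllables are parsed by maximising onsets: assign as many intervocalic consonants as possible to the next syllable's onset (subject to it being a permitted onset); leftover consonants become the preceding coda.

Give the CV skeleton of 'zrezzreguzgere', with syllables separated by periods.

Vowels present: e, e, u, e, e; each is a nucleus, giving 5 syllables.
/e…e/ gap (V1→V2): cluster /zzr/ — the longest permitted-onset suffix is /zr/; onset = /zr/, preceding coda = /z/.
/e…u/ gap (V2→V3): /g/ → onset of the next syllable (single consonants are always licit onsets).
/u…e/ gap (V3→V4): cluster /zg/ — the longest permitted-onset suffix is /g/; onset = /g/, preceding coda = /z/.
/e…e/ gap (V4→V5): just /r/ — single C goes to the following onset.
Putting it together: zrez.zre.guz.ge.re.
Mapping each syllable to C/V: /zrez/ → CCVC, /zre/ → CCV, /guz/ → CVC, /ge/ → CV, /re/ → CV.

CCVC.CCV.CVC.CV.CV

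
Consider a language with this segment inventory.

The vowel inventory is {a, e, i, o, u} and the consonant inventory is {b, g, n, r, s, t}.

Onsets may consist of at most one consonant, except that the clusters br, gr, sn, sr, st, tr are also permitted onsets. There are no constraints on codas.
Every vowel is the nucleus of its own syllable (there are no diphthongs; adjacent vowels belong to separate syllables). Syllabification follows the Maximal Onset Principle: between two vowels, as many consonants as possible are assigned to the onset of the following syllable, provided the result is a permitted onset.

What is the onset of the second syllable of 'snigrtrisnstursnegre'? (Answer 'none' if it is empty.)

The vowels are i, i, u, e, e — 5 nuclei, so 5 syllables.
Between /i/ (V1) and /i/ (V2): cluster /grtr/ — the longest permitted-onset suffix is /tr/; onset = /tr/, preceding coda = /gr/.
Between /i/ (V2) and /u/ (V3): /snst/ — longest licit onset from the right is /st/, leaving /sn/ as coda.
Between /u/ (V3) and /e/ (V4): cluster /rsn/ — the longest permitted-onset suffix is /sn/; onset = /sn/, preceding coda = /r/.
Between /e/ (V4) and /e/ (V5): cluster /gr/ — /gr/ is itself a permitted onset, so the whole cluster goes right; preceding coda = ∅.
Putting it together: snigr.trisn.stur.sne.gre.
Syllable 2 is /trisn/: onset /tr/, nucleus /i/, coda /sn/.

tr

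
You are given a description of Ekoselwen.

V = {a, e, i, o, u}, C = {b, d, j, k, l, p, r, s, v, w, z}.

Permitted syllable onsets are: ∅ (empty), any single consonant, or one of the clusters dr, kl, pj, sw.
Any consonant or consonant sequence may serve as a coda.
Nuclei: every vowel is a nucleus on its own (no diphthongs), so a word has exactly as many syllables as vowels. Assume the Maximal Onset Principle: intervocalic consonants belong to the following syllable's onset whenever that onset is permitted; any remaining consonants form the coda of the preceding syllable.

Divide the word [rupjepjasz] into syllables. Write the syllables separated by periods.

ru.pje.pjasz

Nuclei (vowels): u, e, a → 3 syllables.
Between /u/ (V1) and /e/ (V2): /pj/ — entire cluster is a permitted onset → onset /pj/, coda ∅.
Between /e/ (V2) and /a/ (V3): /pj/ is a licit onset in full, so it all attaches to the next syllable.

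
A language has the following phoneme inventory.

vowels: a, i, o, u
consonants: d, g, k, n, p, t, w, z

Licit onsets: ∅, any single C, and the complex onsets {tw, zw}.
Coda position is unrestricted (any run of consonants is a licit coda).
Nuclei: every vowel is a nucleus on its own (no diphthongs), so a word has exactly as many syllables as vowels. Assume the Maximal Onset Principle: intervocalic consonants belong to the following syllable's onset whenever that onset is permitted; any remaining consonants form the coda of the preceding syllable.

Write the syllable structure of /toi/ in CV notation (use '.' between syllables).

CV.V

Vowels present: o, i; each is a nucleus, giving 2 syllables.
V1 /o/ – V2 /i/: no consonants, so the boundary falls immediately after /o/.
So the parse is to.i.
Mapping each syllable to C/V: /to/ → CV, /i/ → V.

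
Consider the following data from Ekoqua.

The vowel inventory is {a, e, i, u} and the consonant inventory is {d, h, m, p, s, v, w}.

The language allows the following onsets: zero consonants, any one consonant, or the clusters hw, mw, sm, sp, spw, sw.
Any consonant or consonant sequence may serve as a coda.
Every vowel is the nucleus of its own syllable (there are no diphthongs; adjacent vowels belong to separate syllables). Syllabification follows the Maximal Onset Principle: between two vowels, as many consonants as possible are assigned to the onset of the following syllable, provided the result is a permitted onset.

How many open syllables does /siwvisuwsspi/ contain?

2

Nuclei (vowels): i, i, u, i → 4 syllables.
/i…i/ gap (V1→V2): cluster /wv/ — the longest permitted-onset suffix is /v/; onset = /v/, preceding coda = /w/.
/i…u/ gap (V2→V3): just /s/ — single C goes to the following onset.
/u…i/ gap (V3→V4): /wssp/ — longest licit onset from the right is /sp/, leaving /ws/ as coda.
Result: siw.vi.suws.spi.
Classifying each syllable: /siw/ (closed), /vi/ (open), /suws/ (closed), /spi/ (open).
Open syllables: 2.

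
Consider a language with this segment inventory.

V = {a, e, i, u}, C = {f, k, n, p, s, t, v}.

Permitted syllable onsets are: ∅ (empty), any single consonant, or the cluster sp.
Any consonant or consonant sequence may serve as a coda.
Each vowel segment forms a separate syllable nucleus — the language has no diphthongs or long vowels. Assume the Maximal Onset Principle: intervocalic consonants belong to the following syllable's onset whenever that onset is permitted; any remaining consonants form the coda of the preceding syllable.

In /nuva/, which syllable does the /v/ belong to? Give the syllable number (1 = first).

The vowels are u, a — 2 nuclei, so 2 syllables.
Between /u/ (V1) and /a/ (V2): just /v/ — single C goes to the following onset.
Syllabification: nu.va.
The /v/ is in the onset of syllable 2 (/va/).

2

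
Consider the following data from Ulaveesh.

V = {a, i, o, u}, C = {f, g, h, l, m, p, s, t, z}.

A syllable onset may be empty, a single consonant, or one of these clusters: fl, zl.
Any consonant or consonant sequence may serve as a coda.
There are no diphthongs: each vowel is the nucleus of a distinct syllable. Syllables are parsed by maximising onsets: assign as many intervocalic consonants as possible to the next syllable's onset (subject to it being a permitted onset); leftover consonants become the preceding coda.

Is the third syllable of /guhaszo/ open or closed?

open

Vowels present: u, a, o; each is a nucleus, giving 3 syllables.
Between /u/ (V1) and /a/ (V2): /h/ is a single consonant, so it becomes the next onset.
Between /a/ (V2) and /o/ (V3): /sz/; trying suffixes from longest down, /z/ is the first permitted one, so coda /s/ | onset /z/.
Syllabification: gu.has.zo.
Syllable 3 is /zo/; it ends in its nucleus with no coda, so it is open.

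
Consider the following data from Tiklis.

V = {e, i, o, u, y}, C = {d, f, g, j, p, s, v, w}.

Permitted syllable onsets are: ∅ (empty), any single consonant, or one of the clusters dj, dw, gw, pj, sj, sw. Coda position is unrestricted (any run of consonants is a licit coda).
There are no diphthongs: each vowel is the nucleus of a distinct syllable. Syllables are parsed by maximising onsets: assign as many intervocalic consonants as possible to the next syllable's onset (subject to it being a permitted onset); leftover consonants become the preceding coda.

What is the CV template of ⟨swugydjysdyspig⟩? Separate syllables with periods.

CCV.CV.CCVC.CVC.CVC

The vowels are u, y, y, y, i — 5 nuclei, so 5 syllables.
Between /u/ (V1) and /y/ (V2): /g/ is a single consonant, so it becomes the next onset.
Between /y/ (V2) and /y/ (V3): /dj/ is a licit onset in full, so it all attaches to the next syllable.
Between /y/ (V3) and /y/ (V4): /sd/; trying suffixes from longest down, /d/ is the first permitted one, so coda /s/ | onset /d/.
Between /y/ (V4) and /i/ (V5): cluster /sp/ — the longest permitted-onset suffix is /p/; onset = /p/, preceding coda = /s/.
Putting it together: swu.gy.djys.dys.pig.
Mapping each syllable to C/V: /swu/ → CCV, /gy/ → CV, /djys/ → CCVC, /dys/ → CVC, /pig/ → CVC.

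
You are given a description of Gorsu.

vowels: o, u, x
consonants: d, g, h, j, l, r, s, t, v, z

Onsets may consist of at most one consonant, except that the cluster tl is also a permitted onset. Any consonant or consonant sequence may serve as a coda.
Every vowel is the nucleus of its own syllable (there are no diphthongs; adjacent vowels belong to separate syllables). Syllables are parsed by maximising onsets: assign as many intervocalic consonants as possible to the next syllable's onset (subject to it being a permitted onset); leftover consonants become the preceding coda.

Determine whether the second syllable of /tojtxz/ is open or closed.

Nuclei (vowels): o, x → 2 syllables.
σ1/σ2 boundary: cluster /jt/ — the longest permitted-onset suffix is /t/; onset = /t/, preceding coda = /j/.
So the parse is toj.txz.
Syllable 2 is /txz/ with coda /z/, so it is closed.

closed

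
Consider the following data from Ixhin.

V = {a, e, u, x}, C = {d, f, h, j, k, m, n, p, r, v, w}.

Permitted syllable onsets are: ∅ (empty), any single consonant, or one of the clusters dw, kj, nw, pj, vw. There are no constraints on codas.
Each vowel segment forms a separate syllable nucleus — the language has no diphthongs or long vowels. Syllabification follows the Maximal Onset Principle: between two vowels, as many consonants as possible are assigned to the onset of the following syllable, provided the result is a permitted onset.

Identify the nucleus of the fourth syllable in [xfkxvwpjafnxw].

x

The vowels are x, x, a, x — 4 nuclei, so 4 syllables.
The fourth nucleus (vowel 4 from the left) is /x/.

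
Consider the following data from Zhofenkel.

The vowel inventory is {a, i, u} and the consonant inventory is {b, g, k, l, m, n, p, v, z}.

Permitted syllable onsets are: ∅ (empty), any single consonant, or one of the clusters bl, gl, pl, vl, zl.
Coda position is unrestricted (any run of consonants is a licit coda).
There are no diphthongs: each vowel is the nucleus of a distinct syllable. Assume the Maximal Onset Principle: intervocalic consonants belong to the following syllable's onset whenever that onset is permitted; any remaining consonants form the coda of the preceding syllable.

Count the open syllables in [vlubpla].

1

The vowels are u, a — 2 nuclei, so 2 syllables.
V1 /u/ – V2 /a/: cluster /bpl/ — the longest permitted-onset suffix is /pl/; onset = /pl/, preceding coda = /b/.
Result: vlub.pla.
Classifying each syllable: /vlub/ (closed), /pla/ (open).
Open syllables: 1.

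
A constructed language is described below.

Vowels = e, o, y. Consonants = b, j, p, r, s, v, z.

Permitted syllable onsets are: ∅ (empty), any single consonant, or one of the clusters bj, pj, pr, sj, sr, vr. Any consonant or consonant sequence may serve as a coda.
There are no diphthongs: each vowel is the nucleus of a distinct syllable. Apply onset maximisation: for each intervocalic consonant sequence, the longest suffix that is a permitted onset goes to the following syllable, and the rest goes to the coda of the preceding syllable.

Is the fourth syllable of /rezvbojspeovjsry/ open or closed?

Nuclei (vowels): e, o, e, o, y → 5 syllables.
Between /e/ (V1) and /o/ (V2): cluster /zvb/ — the longest permitted-onset suffix is /b/; onset = /b/, preceding coda = /zv/.
Between /o/ (V2) and /e/ (V3): /jsp/; trying suffixes from longest down, /p/ is the first permitted one, so coda /js/ | onset /p/.
Between /e/ (V3) and /o/ (V4): hiatus — the boundary sits between the two vowels.
Between /o/ (V4) and /y/ (V5): cluster /vjsr/ — the longest permitted-onset suffix is /sr/; onset = /sr/, preceding coda = /vj/.
Syllabification: rezv.bojs.pe.ovj.sry.
Syllable 4 is /ovj/ with coda /vj/, so it is closed.

closed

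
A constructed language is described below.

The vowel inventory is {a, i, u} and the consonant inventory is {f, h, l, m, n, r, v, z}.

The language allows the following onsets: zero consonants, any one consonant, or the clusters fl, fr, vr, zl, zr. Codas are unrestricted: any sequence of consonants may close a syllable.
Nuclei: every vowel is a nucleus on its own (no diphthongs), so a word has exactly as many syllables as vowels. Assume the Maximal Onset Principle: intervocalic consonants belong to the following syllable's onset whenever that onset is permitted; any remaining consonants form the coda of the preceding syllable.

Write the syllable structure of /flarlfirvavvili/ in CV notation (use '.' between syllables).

Nuclei (vowels): a, i, a, i, i → 5 syllables.
V1 /a/ – V2 /i/: /rlf/; trying suffixes from longest down, /f/ is the first permitted one, so coda /rl/ | onset /f/.
V2 /i/ – V3 /a/: /rv/; trying suffixes from longest down, /v/ is the first permitted one, so coda /r/ | onset /v/.
V3 /a/ – V4 /i/: /vv/ — longest licit onset from the right is /v/, leaving /v/ as coda.
V4 /i/ – V5 /i/: /l/ is a single consonant, so it becomes the next onset.
Result: flarl.fir.vav.vi.li.
Mapping each syllable to C/V: /flarl/ → CCVCC, /fir/ → CVC, /vav/ → CVC, /vi/ → CV, /li/ → CV.

CCVCC.CVC.CVC.CV.CV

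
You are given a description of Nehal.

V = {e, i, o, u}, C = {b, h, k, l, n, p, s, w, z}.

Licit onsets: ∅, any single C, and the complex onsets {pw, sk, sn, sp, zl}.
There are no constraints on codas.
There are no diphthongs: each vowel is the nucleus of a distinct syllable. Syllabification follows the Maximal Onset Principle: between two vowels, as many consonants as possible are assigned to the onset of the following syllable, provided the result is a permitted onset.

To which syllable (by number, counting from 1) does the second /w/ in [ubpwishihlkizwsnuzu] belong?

4

The vowels are u, i, i, i, u, u — 6 nuclei, so 6 syllables.
V1 /u/ – V2 /i/: /bpw/; trying suffixes from longest down, /pw/ is the first permitted one, so coda /b/ | onset /pw/.
V2 /i/ – V3 /i/: /sh/ — longest licit onset from the right is /h/, leaving /s/ as coda.
V3 /i/ – V4 /i/: /hlk/ — longest licit onset from the right is /k/, leaving /hl/ as coda.
V4 /i/ – V5 /u/: /zwsn/ — longest licit onset from the right is /sn/, leaving /zw/ as coda.
V5 /u/ – V6 /u/: just /z/ — single C goes to the following onset.
Syllabification: ub.pwis.hihl.kizw.snu.zu.
The second /w/ is in the coda of syllable 4 (/kizw/).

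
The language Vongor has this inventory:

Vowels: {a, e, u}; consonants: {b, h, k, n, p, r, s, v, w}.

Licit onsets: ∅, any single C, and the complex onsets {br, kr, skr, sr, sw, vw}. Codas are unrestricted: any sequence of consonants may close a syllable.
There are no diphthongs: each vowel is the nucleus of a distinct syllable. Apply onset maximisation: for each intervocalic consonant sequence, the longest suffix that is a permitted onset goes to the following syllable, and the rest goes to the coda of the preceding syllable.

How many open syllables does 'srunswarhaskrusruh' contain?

2

Vowels present: u, a, a, u, u; each is a nucleus, giving 5 syllables.
/u…a/ gap (V1→V2): /nsw/; trying suffixes from longest down, /sw/ is the first permitted one, so coda /n/ | onset /sw/.
/a…a/ gap (V2→V3): /rh/; trying suffixes from longest down, /h/ is the first permitted one, so coda /r/ | onset /h/.
/a…u/ gap (V3→V4): cluster /skr/ — /skr/ is itself a permitted onset, so the whole cluster goes right; preceding coda = ∅.
/u…u/ gap (V4→V5): cluster /sr/ — /sr/ is itself a permitted onset, so the whole cluster goes right; preceding coda = ∅.
Syllabification: srun.swar.ha.skru.sruh.
Classifying each syllable: /srun/ (closed), /swar/ (closed), /ha/ (open), /skru/ (open), /sruh/ (closed).
Open syllables: 2.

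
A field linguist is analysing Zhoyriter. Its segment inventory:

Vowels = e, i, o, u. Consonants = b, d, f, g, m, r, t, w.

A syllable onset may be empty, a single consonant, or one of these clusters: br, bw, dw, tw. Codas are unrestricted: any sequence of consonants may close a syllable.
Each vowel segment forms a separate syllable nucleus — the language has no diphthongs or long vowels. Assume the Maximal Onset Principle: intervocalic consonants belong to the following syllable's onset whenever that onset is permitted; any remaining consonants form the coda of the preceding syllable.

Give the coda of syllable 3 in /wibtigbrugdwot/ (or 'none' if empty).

g

Vowels present: i, i, u, o; each is a nucleus, giving 4 syllables.
σ1/σ2 boundary: /bt/ — longest licit onset from the right is /t/, leaving /b/ as coda.
σ2/σ3 boundary: /gbr/ splits as /g/ + /br/ (/br/ is the longest suffix that is a licit onset).
σ3/σ4 boundary: cluster /gdw/ — the longest permitted-onset suffix is /dw/; onset = /dw/, preceding coda = /g/.
Result: wib.tig.brug.dwot.
Syllable 3 is /brug/: onset /br/, nucleus /u/, coda /g/.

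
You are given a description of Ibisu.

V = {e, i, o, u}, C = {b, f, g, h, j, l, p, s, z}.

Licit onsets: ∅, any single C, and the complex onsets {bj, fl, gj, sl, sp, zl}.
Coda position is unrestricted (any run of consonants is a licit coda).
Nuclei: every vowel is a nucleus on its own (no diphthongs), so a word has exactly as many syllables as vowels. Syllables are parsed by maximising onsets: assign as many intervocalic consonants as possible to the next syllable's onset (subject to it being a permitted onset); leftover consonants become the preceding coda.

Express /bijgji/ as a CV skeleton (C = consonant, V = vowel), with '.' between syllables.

The vowels are i, i — 2 nuclei, so 2 syllables.
Between /i/ (V1) and /i/ (V2): /jgj/ — longest licit onset from the right is /gj/, leaving /j/ as coda.
Syllabification: bij.gji.
Mapping each syllable to C/V: /bij/ → CVC, /gji/ → CCV.

CVC.CCV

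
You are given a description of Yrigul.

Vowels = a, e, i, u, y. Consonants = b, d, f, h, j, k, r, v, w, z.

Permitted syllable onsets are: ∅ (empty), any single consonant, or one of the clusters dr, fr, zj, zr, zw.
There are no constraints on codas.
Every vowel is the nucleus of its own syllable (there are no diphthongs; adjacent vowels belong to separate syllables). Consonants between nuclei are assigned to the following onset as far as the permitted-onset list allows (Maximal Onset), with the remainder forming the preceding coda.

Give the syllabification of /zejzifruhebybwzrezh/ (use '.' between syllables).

The vowels are e, i, u, e, y, e — 6 nuclei, so 6 syllables.
σ1/σ2 boundary: /jz/ splits as /j/ + /z/ (/z/ is the longest suffix that is a licit onset).
σ2/σ3 boundary: /fr/ — entire cluster is a permitted onset → onset /fr/, coda ∅.
σ3/σ4 boundary: /h/ → onset of the next syllable (single consonants are always licit onsets).
σ4/σ5 boundary: /b/ is a single consonant, so it becomes the next onset.
σ5/σ6 boundary: cluster /bwzr/ — the longest permitted-onset suffix is /zr/; onset = /zr/, preceding coda = /bw/.

zej.zi.fru.he.bybw.zrezh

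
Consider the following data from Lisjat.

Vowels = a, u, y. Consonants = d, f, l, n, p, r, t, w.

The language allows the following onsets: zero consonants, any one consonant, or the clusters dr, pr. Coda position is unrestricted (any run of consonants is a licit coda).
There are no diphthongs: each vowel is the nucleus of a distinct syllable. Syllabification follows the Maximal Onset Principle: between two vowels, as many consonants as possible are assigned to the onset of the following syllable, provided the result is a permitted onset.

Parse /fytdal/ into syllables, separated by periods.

fyt.dal

The vowels are y, a — 2 nuclei, so 2 syllables.
/y…a/ gap (V1→V2): cluster /td/ — the longest permitted-onset suffix is /d/; onset = /d/, preceding coda = /t/.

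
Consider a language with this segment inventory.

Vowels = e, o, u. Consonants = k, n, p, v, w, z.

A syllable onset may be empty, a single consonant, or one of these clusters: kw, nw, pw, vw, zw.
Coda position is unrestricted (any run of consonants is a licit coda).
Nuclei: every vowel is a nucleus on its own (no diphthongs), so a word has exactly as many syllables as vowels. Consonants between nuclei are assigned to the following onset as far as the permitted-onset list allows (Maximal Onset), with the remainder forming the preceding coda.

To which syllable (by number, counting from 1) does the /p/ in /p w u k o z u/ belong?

1

The vowels are u, o, u — 3 nuclei, so 3 syllables.
Between /u/ (V1) and /o/ (V2): just /k/ — single C goes to the following onset.
Between /o/ (V2) and /u/ (V3): just /z/ — single C goes to the following onset.
Result: pwu.ko.zu.
The /p/ is in the onset of syllable 1 (/pwu/).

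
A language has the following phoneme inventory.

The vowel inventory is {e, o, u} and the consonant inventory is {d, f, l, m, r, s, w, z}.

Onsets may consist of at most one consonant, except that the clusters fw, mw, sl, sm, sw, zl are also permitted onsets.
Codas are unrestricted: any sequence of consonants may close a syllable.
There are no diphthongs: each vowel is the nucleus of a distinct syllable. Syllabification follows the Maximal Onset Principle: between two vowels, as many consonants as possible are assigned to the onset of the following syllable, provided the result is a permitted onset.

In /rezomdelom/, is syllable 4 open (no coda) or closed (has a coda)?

closed

Nuclei (vowels): e, o, e, o → 4 syllables.
V1 /e/ – V2 /o/: just /z/ — single C goes to the following onset.
V2 /o/ – V3 /e/: /md/ — longest licit onset from the right is /d/, leaving /m/ as coda.
V3 /e/ – V4 /o/: /l/ → onset of the next syllable (single consonants are always licit onsets).
Syllabification: re.zom.de.lom.
Syllable 4 is /lom/ with coda /m/, so it is closed.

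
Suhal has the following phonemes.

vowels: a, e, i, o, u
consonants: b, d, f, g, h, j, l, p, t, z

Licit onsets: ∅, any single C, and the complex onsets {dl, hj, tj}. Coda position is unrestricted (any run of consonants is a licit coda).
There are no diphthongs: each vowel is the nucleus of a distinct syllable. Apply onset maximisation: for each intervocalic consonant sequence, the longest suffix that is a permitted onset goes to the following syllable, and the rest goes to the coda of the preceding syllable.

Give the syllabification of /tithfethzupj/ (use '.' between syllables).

Vowels present: i, e, u; each is a nucleus, giving 3 syllables.
σ1/σ2 boundary: /thf/; trying suffixes from longest down, /f/ is the first permitted one, so coda /th/ | onset /f/.
σ2/σ3 boundary: /thz/ splits as /th/ + /z/ (/z/ is the longest suffix that is a licit onset).

tith.feth.zupj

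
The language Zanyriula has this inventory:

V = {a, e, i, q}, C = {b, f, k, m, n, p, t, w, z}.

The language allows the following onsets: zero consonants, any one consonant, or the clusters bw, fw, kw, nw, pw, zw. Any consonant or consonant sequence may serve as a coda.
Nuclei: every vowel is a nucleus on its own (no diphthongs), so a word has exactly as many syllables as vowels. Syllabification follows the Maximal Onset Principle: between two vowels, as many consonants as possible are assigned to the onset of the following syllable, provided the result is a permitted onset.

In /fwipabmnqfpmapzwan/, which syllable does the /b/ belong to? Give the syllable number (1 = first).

The vowels are i, a, q, a, a — 5 nuclei, so 5 syllables.
σ1/σ2 boundary: /p/ is a single consonant, so it becomes the next onset.
σ2/σ3 boundary: cluster /bmn/ — the longest permitted-onset suffix is /n/; onset = /n/, preceding coda = /bm/.
σ3/σ4 boundary: cluster /fpm/ — the longest permitted-onset suffix is /m/; onset = /m/, preceding coda = /fp/.
σ4/σ5 boundary: /pzw/ splits as /p/ + /zw/ (/zw/ is the longest suffix that is a licit onset).
So the parse is fwi.pabm.nqfp.map.zwan.
The /b/ is in the coda of syllable 2 (/pabm/).

2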